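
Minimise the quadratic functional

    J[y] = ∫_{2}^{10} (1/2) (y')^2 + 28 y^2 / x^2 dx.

The Lagrangian is L = (1/2) (y')^2 + 28 y^2 / x^2.
Compute ∂L/∂y = 56y/x^2, ∂L/∂y' = y'.
The Euler-Lagrange equation d/dx(∂L/∂y') − ∂L/∂y = 0 reduces to
    y'' − 56/x^2 · y = 0  (x > 0).
Its general solution is
    y(x) = A x^8 + B x^(-7),
with A, B fixed by the endpoint conditions.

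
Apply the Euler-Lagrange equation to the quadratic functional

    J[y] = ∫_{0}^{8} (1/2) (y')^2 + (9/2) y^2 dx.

The Lagrangian is L = (1/2) (y')^2 + (9/2) y^2.
Compute ∂L/∂y = 9y, ∂L/∂y' = y'.
The Euler-Lagrange equation d/dx(∂L/∂y') − ∂L/∂y = 0 reduces to
    y'' − 9 y = 0.
Its general solution is
    y(x) = A e^(3x) + B e^(−3x),
with A, B fixed by the endpoint conditions.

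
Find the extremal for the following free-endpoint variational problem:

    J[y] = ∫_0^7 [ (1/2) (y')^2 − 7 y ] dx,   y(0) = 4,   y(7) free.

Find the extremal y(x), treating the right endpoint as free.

The Lagrangian L = (1/2) (y')^2 − 7 y gives
    ∂L/∂y = −7,   ∂L/∂y' = y'.
Euler-Lagrange: d/dx(y') − (−7) = 0, i.e. y'' + 7 = 0, so
    y(x) = −(7/2) x^2 + C1 x + C2.
Fixed left endpoint y(0) = 4 ⇒ C2 = 4.
The right endpoint x = 7 is free, so the natural (transversality) condition is ∂L/∂y' |_{x=7} = 0, i.e. y'(7) = 0.
Compute y'(x) = −7 x + C1, so y'(7) = −49 + C1 = 0 ⇒ C1 = 49.
Therefore the extremal is
    y(x) = −(7/2) x^2 + 49 x + 4.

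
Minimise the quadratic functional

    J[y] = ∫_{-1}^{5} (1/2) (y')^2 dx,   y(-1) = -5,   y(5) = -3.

The Lagrangian is L = (1/2) (y')^2.
Compute ∂L/∂y = 0, ∂L/∂y' = y'.
The Euler-Lagrange equation d/dx(∂L/∂y') − ∂L/∂y = 0 reduces to
    y'' = 0.
Its general solution is
    y(x) = A x + B,
with A, B fixed by the endpoint conditions.
Applying the endpoint conditions y(-1) = -5 and y(5) = -3: solve A·-1 + B = -5 and A·5 + B = -3. Subtracting gives A(5 − -1) = -3 − -5, so A = 1/3, and B = -5 − A·-1 = -14/3. Therefore
    y(x) = (1/3) x - 14/3.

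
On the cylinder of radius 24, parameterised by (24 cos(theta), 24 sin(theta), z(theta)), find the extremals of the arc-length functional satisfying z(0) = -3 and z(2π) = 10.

Parameterise the cylinder of radius R = 24 as
    r(θ) = (24 cos θ, 24 sin θ, z(θ)).
The arc-length element is
    ds = sqrt(576 + (dz/dθ)^2) dθ,
so the Lagrangian is L = sqrt(576 + z'^2).
L depends on z' only, not on z or θ, so ∂L/∂z = 0 and
    ∂L/∂z' = z' / sqrt(576 + z'^2).
The Euler-Lagrange equation gives
    d/dθ( z' / sqrt(576 + z'^2) ) = 0,
so z' is constant. Integrating once:
    z(θ) = a θ + b,
a helix on the cylinder (a straight line when the cylinder is unrolled). The constants a, b are determined by the endpoint conditions.
With endpoint conditions z(0) = -3 and z(2π) = 10: from z(0) = b we get b = -3, and a·2π + -3 = 10 gives a = 13/(2π), so
    z(θ) = (13/(2π)) θ − 3.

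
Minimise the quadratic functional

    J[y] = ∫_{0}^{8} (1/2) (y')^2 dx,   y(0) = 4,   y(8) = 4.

The Lagrangian is L = (1/2) (y')^2.
Compute ∂L/∂y = 0, ∂L/∂y' = y'.
The Euler-Lagrange equation d/dx(∂L/∂y') − ∂L/∂y = 0 reduces to
    y'' = 0.
Its general solution is
    y(x) = A x + B,
with A, B fixed by the endpoint conditions.
Applying the endpoint conditions y(0) = 4 and y(8) = 4: solve A·0 + B = 4 and A·8 + B = 4. Subtracting gives A(8 − 0) = 4 − 4, so A = 0, and B = 4 − A·0 = 4. Therefore
    y(x) = 4.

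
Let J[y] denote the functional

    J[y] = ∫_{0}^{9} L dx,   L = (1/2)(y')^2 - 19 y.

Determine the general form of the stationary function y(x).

The Lagrangian is L = (1/2)(y')^2 - 19 y.
∂L/∂y = -19.
∂L/∂y' = y'.
The Euler-Lagrange equation d/dx(∂L/∂y') − ∂L/∂y = 0 becomes:
    y'' + 19 = 0
General solution: y(x) = -(19/2) x^2 + A x + B, where A and B are arbitrary constants fixed by the endpoint conditions.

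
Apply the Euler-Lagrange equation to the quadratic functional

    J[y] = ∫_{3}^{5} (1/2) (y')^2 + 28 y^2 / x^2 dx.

The Lagrangian is L = (1/2) (y')^2 + 28 y^2 / x^2.
Compute ∂L/∂y = 56y/x^2, ∂L/∂y' = y'.
The Euler-Lagrange equation d/dx(∂L/∂y') − ∂L/∂y = 0 reduces to
    y'' − 56/x^2 · y = 0  (x > 0).
Its general solution is
    y(x) = A x^8 + B x^(-7),
with A, B fixed by the endpoint conditions.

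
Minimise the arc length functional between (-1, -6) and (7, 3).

Arc-length functional: J[y] = ∫ sqrt(1 + (y')^2) dx.
Lagrangian L = sqrt(1 + (y')^2) has no explicit y dependence, so ∂L/∂y = 0 and the Euler-Lagrange equation gives
    d/dx( y' / sqrt(1 + (y')^2) ) = 0  ⇒  y' / sqrt(1 + (y')^2) = const.
Hence y' is constant, so y(x) is affine.
Fitting the endpoints (-1, -6) and (7, 3):
    slope m = (3 − (-6)) / (7 − (-1)) = 9/8,
    intercept c = (-6) − m·(-1) = -39/8.
Extremal: y(x) = (9/8) x - 39/8.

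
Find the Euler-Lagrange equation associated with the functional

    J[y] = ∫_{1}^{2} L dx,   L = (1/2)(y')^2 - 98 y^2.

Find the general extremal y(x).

The Lagrangian is L = (1/2)(y')^2 - 98 y^2.
∂L/∂y = -196y.
∂L/∂y' = y'.
The Euler-Lagrange equation d/dx(∂L/∂y') − ∂L/∂y = 0 becomes:
    y'' + 196 y = 0
General solution: y(x) = A sin(14x) + B cos(14x), where A and B are arbitrary constants fixed by the endpoint conditions.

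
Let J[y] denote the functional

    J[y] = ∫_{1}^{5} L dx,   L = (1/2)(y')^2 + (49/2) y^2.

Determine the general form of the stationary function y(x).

The Lagrangian is L = (1/2)(y')^2 + (49/2) y^2.
∂L/∂y = 49y.
∂L/∂y' = y'.
The Euler-Lagrange equation d/dx(∂L/∂y') − ∂L/∂y = 0 becomes:
    y'' - 49 y = 0
General solution: y(x) = A e^(7x) + B e^(-7x), where A and B are arbitrary constants fixed by the endpoint conditions.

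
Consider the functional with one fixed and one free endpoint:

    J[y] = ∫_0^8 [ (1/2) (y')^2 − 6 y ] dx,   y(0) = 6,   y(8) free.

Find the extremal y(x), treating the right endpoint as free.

The Lagrangian L = (1/2) (y')^2 − 6 y gives
    ∂L/∂y = −6,   ∂L/∂y' = y'.
Euler-Lagrange: d/dx(y') − (−6) = 0, i.e. y'' + 6 = 0, so
    y(x) = −(6/2) x^2 + C1 x + C2.
Fixed left endpoint y(0) = 6 ⇒ C2 = 6.
The right endpoint x = 8 is free, so the natural (transversality) condition is ∂L/∂y' |_{x=8} = 0, i.e. y'(8) = 0.
Compute y'(x) = −6 x + C1, so y'(8) = −48 + C1 = 0 ⇒ C1 = 48.
Therefore the extremal is
    y(x) = −3 x^2 + 48 x + 6.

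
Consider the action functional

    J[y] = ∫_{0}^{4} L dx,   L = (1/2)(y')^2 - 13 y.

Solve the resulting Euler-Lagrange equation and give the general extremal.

The Lagrangian is L = (1/2)(y')^2 - 13 y.
∂L/∂y = -13.
∂L/∂y' = y'.
The Euler-Lagrange equation d/dx(∂L/∂y') − ∂L/∂y = 0 becomes:
    y'' + 13 = 0
General solution: y(x) = -(13/2) x^2 + A x + B, where A and B are arbitrary constants fixed by the endpoint conditions.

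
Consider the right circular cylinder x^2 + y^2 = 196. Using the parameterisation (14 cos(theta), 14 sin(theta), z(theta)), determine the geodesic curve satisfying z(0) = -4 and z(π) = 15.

Parameterise the cylinder of radius R = 14 as
    r(θ) = (14 cos θ, 14 sin θ, z(θ)).
The arc-length element is
    ds = sqrt(196 + (dz/dθ)^2) dθ,
so the Lagrangian is L = sqrt(196 + z'^2).
L depends on z' only, not on z or θ, so ∂L/∂z = 0 and
    ∂L/∂z' = z' / sqrt(196 + z'^2).
The Euler-Lagrange equation gives
    d/dθ( z' / sqrt(196 + z'^2) ) = 0,
so z' is constant. Integrating once:
    z(θ) = a θ + b,
a helix on the cylinder (a straight line when the cylinder is unrolled). The constants a, b are determined by the endpoint conditions.
With endpoint conditions z(0) = -4 and z(π) = 15: from z(0) = b we get b = -4, and a·π + -4 = 15 gives a = 19/π, so
    z(θ) = (19/π) θ − 4.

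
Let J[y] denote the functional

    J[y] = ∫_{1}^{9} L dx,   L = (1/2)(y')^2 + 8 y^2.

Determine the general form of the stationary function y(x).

The Lagrangian is L = (1/2)(y')^2 + 8 y^2.
∂L/∂y = 16y.
∂L/∂y' = y'.
The Euler-Lagrange equation d/dx(∂L/∂y') − ∂L/∂y = 0 becomes:
    y'' - 16 y = 0
General solution: y(x) = A e^(4x) + B e^(-4x), where A and B are arbitrary constants fixed by the endpoint conditions.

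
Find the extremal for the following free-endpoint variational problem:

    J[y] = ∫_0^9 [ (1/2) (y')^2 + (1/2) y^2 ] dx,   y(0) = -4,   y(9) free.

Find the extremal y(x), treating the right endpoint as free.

The Lagrangian L = (1/2) (y')^2 + (1/2) y^2 gives
    ∂L/∂y = 1 y,   ∂L/∂y' = y'.
Euler-Lagrange: y'' − y = 0.
With k = 1, the general solution is
    y(x) = A cosh(x) + B sinh(x).
Fixed left endpoint y(0) = -4 ⇒ A = -4.
The right endpoint x = 9 is free, so the natural (transversality) condition is ∂L/∂y' |_{x=9} = 0, i.e. y'(9) = 0.
Compute y'(x) = A k sinh(k x) + B k cosh(k x), so
    y'(9) = A k sinh(k·9) + B k cosh(k·9) = 0
    ⇒ B = −A tanh(k·9) = 4 tanh(1·9).
Therefore the extremal is
    y(x) = −4 cosh(1 x) + 4 tanh(1·9) sinh(1 x).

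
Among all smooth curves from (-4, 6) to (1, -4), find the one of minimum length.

Arc-length functional: J[y] = ∫ sqrt(1 + (y')^2) dx.
Lagrangian L = sqrt(1 + (y')^2) has no explicit y dependence, so ∂L/∂y = 0 and the Euler-Lagrange equation gives
    d/dx( y' / sqrt(1 + (y')^2) ) = 0  ⇒  y' / sqrt(1 + (y')^2) = const.
Hence y' is constant, so y(x) is affine.
Fitting the endpoints (-4, 6) and (1, -4):
    slope m = ((-4) − 6) / (1 − (-4)) = -2,
    intercept c = 6 − m·(-4) = -2.
Extremal: y(x) = -2 x - 2.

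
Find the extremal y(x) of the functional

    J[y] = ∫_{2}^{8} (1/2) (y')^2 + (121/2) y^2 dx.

The Lagrangian is L = (1/2) (y')^2 + (121/2) y^2.
Compute ∂L/∂y = 121y, ∂L/∂y' = y'.
The Euler-Lagrange equation d/dx(∂L/∂y') − ∂L/∂y = 0 reduces to
    y'' − 121 y = 0.
Its general solution is
    y(x) = A e^(11x) + B e^(−11x),
with A, B fixed by the endpoint conditions.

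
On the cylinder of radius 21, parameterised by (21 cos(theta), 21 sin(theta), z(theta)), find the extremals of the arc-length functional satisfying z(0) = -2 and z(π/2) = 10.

Parameterise the cylinder of radius R = 21 as
    r(θ) = (21 cos θ, 21 sin θ, z(θ)).
The arc-length element is
    ds = sqrt(441 + (dz/dθ)^2) dθ,
so the Lagrangian is L = sqrt(441 + z'^2).
L depends on z' only, not on z or θ, so ∂L/∂z = 0 and
    ∂L/∂z' = z' / sqrt(441 + z'^2).
The Euler-Lagrange equation gives
    d/dθ( z' / sqrt(441 + z'^2) ) = 0,
so z' is constant. Integrating once:
    z(θ) = a θ + b,
a helix on the cylinder (a straight line when the cylinder is unrolled). The constants a, b are determined by the endpoint conditions.
With endpoint conditions z(0) = -2 and z(π/2) = 10: from z(0) = b we get b = -2, and a·π/2 + -2 = 10 gives a = 24/π, so
    z(θ) = (24/π) θ − 2.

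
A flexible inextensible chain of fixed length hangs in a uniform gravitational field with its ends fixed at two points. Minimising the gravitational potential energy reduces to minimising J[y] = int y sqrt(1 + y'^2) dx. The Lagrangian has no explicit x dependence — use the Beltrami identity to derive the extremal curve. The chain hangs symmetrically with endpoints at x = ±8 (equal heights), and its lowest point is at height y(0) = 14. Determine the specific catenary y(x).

The Lagrangian L(y, y') = y sqrt(1 + y'^2) has no explicit x dependence, so the Beltrami identity applies:
    L − y' ∂L/∂y' = C.
Compute ∂L/∂y' = y · y' / sqrt(1 + y'^2). Then
    L − y' ∂L/∂y'
    = y sqrt(1 + y'^2) − y · y'^2 / sqrt(1 + y'^2)
    = y (1 + y'^2 − y'^2) / sqrt(1 + y'^2)
    = y / sqrt(1 + y'^2) = C.
Squaring gives y^2 = C^2 (1 + y'^2), i.e.
    y'^2 = y^2 / C^2 − 1.
Separating variables,
    dy / sqrt(y^2 − C^2) = dx / C,
and integrating gives arccosh(y / C) = (x − a)/C, so
    y(x) = C cosh((x − a)/C),
the catenary. The constants C and a are fixed by the two endpoint conditions (and, for the hanging-chain problem, the length constraint selects C).
Now fit the given data. The endpoints x = ±8 are symmetric at equal height, so the catenary is even about its minimum: a = 0 and y(x) = C cosh(x/C). The lowest point is y(0) = C cosh(0) = C, and we are told y(0) = 14, so C = 14. Therefore
    y(x) = 14 cosh(x/14),
and at the endpoints
    y(±8) = 14 cosh(8/14).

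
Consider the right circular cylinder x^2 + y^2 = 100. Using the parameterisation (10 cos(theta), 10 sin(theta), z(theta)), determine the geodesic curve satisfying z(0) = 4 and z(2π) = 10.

Parameterise the cylinder of radius R = 10 as
    r(θ) = (10 cos θ, 10 sin θ, z(θ)).
The arc-length element is
    ds = sqrt(100 + (dz/dθ)^2) dθ,
so the Lagrangian is L = sqrt(100 + z'^2).
L depends on z' only, not on z or θ, so ∂L/∂z = 0 and
    ∂L/∂z' = z' / sqrt(100 + z'^2).
The Euler-Lagrange equation gives
    d/dθ( z' / sqrt(100 + z'^2) ) = 0,
so z' is constant. Integrating once:
    z(θ) = a θ + b,
a helix on the cylinder (a straight line when the cylinder is unrolled). The constants a, b are determined by the endpoint conditions.
With endpoint conditions z(0) = 4 and z(2π) = 10: from z(0) = b we get b = 4, and a·2π + 4 = 10 gives a = 3/π, so
    z(θ) = (3/π) θ + 4.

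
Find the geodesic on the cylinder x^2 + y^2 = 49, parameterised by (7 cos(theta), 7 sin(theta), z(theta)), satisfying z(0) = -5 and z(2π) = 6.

Parameterise the cylinder of radius R = 7 as
    r(θ) = (7 cos θ, 7 sin θ, z(θ)).
The arc-length element is
    ds = sqrt(49 + (dz/dθ)^2) dθ,
so the Lagrangian is L = sqrt(49 + z'^2).
L depends on z' only, not on z or θ, so ∂L/∂z = 0 and
    ∂L/∂z' = z' / sqrt(49 + z'^2).
The Euler-Lagrange equation gives
    d/dθ( z' / sqrt(49 + z'^2) ) = 0,
so z' is constant. Integrating once:
    z(θ) = a θ + b,
a helix on the cylinder (a straight line when the cylinder is unrolled). The constants a, b are determined by the endpoint conditions.
With endpoint conditions z(0) = -5 and z(2π) = 6: from z(0) = b we get b = -5, and a·2π + -5 = 6 gives a = 11/(2π), so
    z(θ) = (11/(2π)) θ − 5.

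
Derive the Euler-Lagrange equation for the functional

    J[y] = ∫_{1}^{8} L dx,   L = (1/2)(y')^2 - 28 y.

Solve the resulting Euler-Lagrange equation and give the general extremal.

The Lagrangian is L = (1/2)(y')^2 - 28 y.
∂L/∂y = -28.
∂L/∂y' = y'.
The Euler-Lagrange equation d/dx(∂L/∂y') − ∂L/∂y = 0 becomes:
    y'' + 28 = 0
General solution: y(x) = -14 x^2 + A x + B, where A and B are arbitrary constants fixed by the endpoint conditions.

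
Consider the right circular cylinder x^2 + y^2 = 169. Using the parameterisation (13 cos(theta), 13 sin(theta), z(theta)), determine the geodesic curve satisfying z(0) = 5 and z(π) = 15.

Parameterise the cylinder of radius R = 13 as
    r(θ) = (13 cos θ, 13 sin θ, z(θ)).
The arc-length element is
    ds = sqrt(169 + (dz/dθ)^2) dθ,
so the Lagrangian is L = sqrt(169 + z'^2).
L depends on z' only, not on z or θ, so ∂L/∂z = 0 and
    ∂L/∂z' = z' / sqrt(169 + z'^2).
The Euler-Lagrange equation gives
    d/dθ( z' / sqrt(169 + z'^2) ) = 0,
so z' is constant. Integrating once:
    z(θ) = a θ + b,
a helix on the cylinder (a straight line when the cylinder is unrolled). The constants a, b are determined by the endpoint conditions.
With endpoint conditions z(0) = 5 and z(π) = 15: from z(0) = b we get b = 5, and a·π + 5 = 15 gives a = 10/π, so
    z(θ) = (10/π) θ + 5.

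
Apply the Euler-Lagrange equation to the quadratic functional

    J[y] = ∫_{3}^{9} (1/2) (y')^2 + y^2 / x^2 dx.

The Lagrangian is L = (1/2) (y')^2 + y^2 / x^2.
Compute ∂L/∂y = 2y/x^2, ∂L/∂y' = y'.
The Euler-Lagrange equation d/dx(∂L/∂y') − ∂L/∂y = 0 reduces to
    y'' − 2/x^2 · y = 0  (x > 0).
Its general solution is
    y(x) = A x^2 + B / x,
with A, B fixed by the endpoint conditions.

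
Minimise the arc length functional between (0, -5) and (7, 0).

Arc-length functional: J[y] = ∫ sqrt(1 + (y')^2) dx.
Lagrangian L = sqrt(1 + (y')^2) has no explicit y dependence, so ∂L/∂y = 0 and the Euler-Lagrange equation gives
    d/dx( y' / sqrt(1 + (y')^2) ) = 0  ⇒  y' / sqrt(1 + (y')^2) = const.
Hence y' is constant, so y(x) is affine.
Fitting the endpoints (0, -5) and (7, 0):
    slope m = (0 − (-5)) / (7 − 0) = 5/7,
    intercept c = (-5) − m·0 = -5.
Extremal: y(x) = (5/7) x - 5.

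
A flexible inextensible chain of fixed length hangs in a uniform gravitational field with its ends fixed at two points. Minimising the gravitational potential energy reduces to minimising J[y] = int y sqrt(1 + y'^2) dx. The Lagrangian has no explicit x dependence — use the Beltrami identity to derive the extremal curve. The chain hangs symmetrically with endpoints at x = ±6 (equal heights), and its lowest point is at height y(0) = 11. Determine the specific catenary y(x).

The Lagrangian L(y, y') = y sqrt(1 + y'^2) has no explicit x dependence, so the Beltrami identity applies:
    L − y' ∂L/∂y' = C.
Compute ∂L/∂y' = y · y' / sqrt(1 + y'^2). Then
    L − y' ∂L/∂y'
    = y sqrt(1 + y'^2) − y · y'^2 / sqrt(1 + y'^2)
    = y (1 + y'^2 − y'^2) / sqrt(1 + y'^2)
    = y / sqrt(1 + y'^2) = C.
Squaring gives y^2 = C^2 (1 + y'^2), i.e.
    y'^2 = y^2 / C^2 − 1.
Separating variables,
    dy / sqrt(y^2 − C^2) = dx / C,
and integrating gives arccosh(y / C) = (x − a)/C, so
    y(x) = C cosh((x − a)/C),
the catenary. The constants C and a are fixed by the two endpoint conditions (and, for the hanging-chain problem, the length constraint selects C).
Now fit the given data. The endpoints x = ±6 are symmetric at equal height, so the catenary is even about its minimum: a = 0 and y(x) = C cosh(x/C). The lowest point is y(0) = C cosh(0) = C, and we are told y(0) = 11, so C = 11. Therefore
    y(x) = 11 cosh(x/11),
and at the endpoints
    y(±6) = 11 cosh(6/11).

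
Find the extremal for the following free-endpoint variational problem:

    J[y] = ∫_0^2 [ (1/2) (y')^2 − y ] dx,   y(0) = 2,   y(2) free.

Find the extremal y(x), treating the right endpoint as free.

The Lagrangian L = (1/2) (y')^2 − y gives
    ∂L/∂y = −1,   ∂L/∂y' = y'.
Euler-Lagrange: d/dx(y') − (−1) = 0, i.e. y'' + 1 = 0, so
    y(x) = −(1/2) x^2 + C1 x + C2.
Fixed left endpoint y(0) = 2 ⇒ C2 = 2.
The right endpoint x = 2 is free, so the natural (transversality) condition is ∂L/∂y' |_{x=2} = 0, i.e. y'(2) = 0.
Compute y'(x) = −1 x + C1, so y'(2) = −2 + C1 = 0 ⇒ C1 = 2.
Therefore the extremal is
    y(x) = −x^2/2 + 2 x + 2.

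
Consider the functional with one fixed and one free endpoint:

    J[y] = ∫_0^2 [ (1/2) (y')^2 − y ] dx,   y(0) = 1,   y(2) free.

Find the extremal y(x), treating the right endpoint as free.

The Lagrangian L = (1/2) (y')^2 − y gives
    ∂L/∂y = −1,   ∂L/∂y' = y'.
Euler-Lagrange: d/dx(y') − (−1) = 0, i.e. y'' + 1 = 0, so
    y(x) = −(1/2) x^2 + C1 x + C2.
Fixed left endpoint y(0) = 1 ⇒ C2 = 1.
The right endpoint x = 2 is free, so the natural (transversality) condition is ∂L/∂y' |_{x=2} = 0, i.e. y'(2) = 0.
Compute y'(x) = −1 x + C1, so y'(2) = −2 + C1 = 0 ⇒ C1 = 2.
Therefore the extremal is
    y(x) = −x^2/2 + 2 x + 1.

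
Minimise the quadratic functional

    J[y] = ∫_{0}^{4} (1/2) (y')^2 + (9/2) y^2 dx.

The Lagrangian is L = (1/2) (y')^2 + (9/2) y^2.
Compute ∂L/∂y = 9y, ∂L/∂y' = y'.
The Euler-Lagrange equation d/dx(∂L/∂y') − ∂L/∂y = 0 reduces to
    y'' − 9 y = 0.
Its general solution is
    y(x) = A e^(3x) + B e^(−3x),
with A, B fixed by the endpoint conditions.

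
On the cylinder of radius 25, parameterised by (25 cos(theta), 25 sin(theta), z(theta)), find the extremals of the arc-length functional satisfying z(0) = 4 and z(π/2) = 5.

Parameterise the cylinder of radius R = 25 as
    r(θ) = (25 cos θ, 25 sin θ, z(θ)).
The arc-length element is
    ds = sqrt(625 + (dz/dθ)^2) dθ,
so the Lagrangian is L = sqrt(625 + z'^2).
L depends on z' only, not on z or θ, so ∂L/∂z = 0 and
    ∂L/∂z' = z' / sqrt(625 + z'^2).
The Euler-Lagrange equation gives
    d/dθ( z' / sqrt(625 + z'^2) ) = 0,
so z' is constant. Integrating once:
    z(θ) = a θ + b,
a helix on the cylinder (a straight line when the cylinder is unrolled). The constants a, b are determined by the endpoint conditions.
With endpoint conditions z(0) = 4 and z(π/2) = 5: from z(0) = b we get b = 4, and a·π/2 + 4 = 5 gives a = 2/π, so
    z(θ) = (2/π) θ + 4.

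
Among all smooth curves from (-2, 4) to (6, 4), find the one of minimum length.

Arc-length functional: J[y] = ∫ sqrt(1 + (y')^2) dx.
Lagrangian L = sqrt(1 + (y')^2) has no explicit y dependence, so ∂L/∂y = 0 and the Euler-Lagrange equation gives
    d/dx( y' / sqrt(1 + (y')^2) ) = 0  ⇒  y' / sqrt(1 + (y')^2) = const.
Hence y' is constant, so y(x) is affine.
Fitting the endpoints (-2, 4) and (6, 4):
    slope m = (4 − 4) / (6 − (-2)) = 0,
    intercept c = 4 − m·(-2) = 4.
Extremal: y(x) = 4.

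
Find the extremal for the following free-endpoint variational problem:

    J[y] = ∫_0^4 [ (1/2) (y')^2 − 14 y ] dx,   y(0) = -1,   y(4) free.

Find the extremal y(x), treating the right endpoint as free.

The Lagrangian L = (1/2) (y')^2 − 14 y gives
    ∂L/∂y = −14,   ∂L/∂y' = y'.
Euler-Lagrange: d/dx(y') − (−14) = 0, i.e. y'' + 14 = 0, so
    y(x) = −(14/2) x^2 + C1 x + C2.
Fixed left endpoint y(0) = -1 ⇒ C2 = -1.
The right endpoint x = 4 is free, so the natural (transversality) condition is ∂L/∂y' |_{x=4} = 0, i.e. y'(4) = 0.
Compute y'(x) = −14 x + C1, so y'(4) = −56 + C1 = 0 ⇒ C1 = 56.
Therefore the extremal is
    y(x) = −7 x^2 + 56 x − 1.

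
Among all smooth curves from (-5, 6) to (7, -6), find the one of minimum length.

Arc-length functional: J[y] = ∫ sqrt(1 + (y')^2) dx.
Lagrangian L = sqrt(1 + (y')^2) has no explicit y dependence, so ∂L/∂y = 0 and the Euler-Lagrange equation gives
    d/dx( y' / sqrt(1 + (y')^2) ) = 0  ⇒  y' / sqrt(1 + (y')^2) = const.
Hence y' is constant, so y(x) is affine.
Fitting the endpoints (-5, 6) and (7, -6):
    slope m = ((-6) − 6) / (7 − (-5)) = -1,
    intercept c = 6 − m·(-5) = 1.
Extremal: y(x) = -x + 1.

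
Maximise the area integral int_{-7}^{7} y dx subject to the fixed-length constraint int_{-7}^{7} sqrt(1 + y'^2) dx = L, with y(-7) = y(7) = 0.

Set up the augmented Lagrangian using a multiplier λ for the length constraint:
    F(y, y') = y − λ sqrt(1 + y'^2).
F has no explicit x dependence, so the Beltrami identity yields a first integral
    F − y' ∂F/∂y' = C.
Compute ∂F/∂y' = −λ y' / sqrt(1 + y'^2). Then
    y − λ sqrt(1 + y'^2) + λ y'^2 / sqrt(1 + y'^2) = C
    ⇒  y − λ / sqrt(1 + y'^2) = C.
Solving for y' and integrating gives
    (x − a)^2 + (y − b)^2 = λ^2,
a circular arc of radius λ. The constants a, b are determined by the endpoint conditions y(-7) = y(7) = 0, and λ is fixed implicitly by the length constraint
    ∫_{-7}^{7} sqrt(1 + y'^2) dx = L.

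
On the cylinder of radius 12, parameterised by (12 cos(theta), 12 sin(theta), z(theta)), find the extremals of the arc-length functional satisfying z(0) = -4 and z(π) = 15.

Parameterise the cylinder of radius R = 12 as
    r(θ) = (12 cos θ, 12 sin θ, z(θ)).
The arc-length element is
    ds = sqrt(144 + (dz/dθ)^2) dθ,
so the Lagrangian is L = sqrt(144 + z'^2).
L depends on z' only, not on z or θ, so ∂L/∂z = 0 and
    ∂L/∂z' = z' / sqrt(144 + z'^2).
The Euler-Lagrange equation gives
    d/dθ( z' / sqrt(144 + z'^2) ) = 0,
so z' is constant. Integrating once:
    z(θ) = a θ + b,
a helix on the cylinder (a straight line when the cylinder is unrolled). The constants a, b are determined by the endpoint conditions.
With endpoint conditions z(0) = -4 and z(π) = 15: from z(0) = b we get b = -4, and a·π + -4 = 15 gives a = 19/π, so
    z(θ) = (19/π) θ − 4.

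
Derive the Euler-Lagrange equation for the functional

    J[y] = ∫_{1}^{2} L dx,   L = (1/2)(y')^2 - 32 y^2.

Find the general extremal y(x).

The Lagrangian is L = (1/2)(y')^2 - 32 y^2.
∂L/∂y = -64y.
∂L/∂y' = y'.
The Euler-Lagrange equation d/dx(∂L/∂y') − ∂L/∂y = 0 becomes:
    y'' + 64 y = 0
General solution: y(x) = A sin(8x) + B cos(8x), where A and B are arbitrary constants fixed by the endpoint conditions.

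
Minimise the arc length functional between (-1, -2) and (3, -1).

Arc-length functional: J[y] = ∫ sqrt(1 + (y')^2) dx.
Lagrangian L = sqrt(1 + (y')^2) has no explicit y dependence, so ∂L/∂y = 0 and the Euler-Lagrange equation gives
    d/dx( y' / sqrt(1 + (y')^2) ) = 0  ⇒  y' / sqrt(1 + (y')^2) = const.
Hence y' is constant, so y(x) is affine.
Fitting the endpoints (-1, -2) and (3, -1):
    slope m = ((-1) − (-2)) / (3 − (-1)) = 1/4,
    intercept c = (-2) − m·(-1) = -7/4.
Extremal: y(x) = (1/4) x - 7/4.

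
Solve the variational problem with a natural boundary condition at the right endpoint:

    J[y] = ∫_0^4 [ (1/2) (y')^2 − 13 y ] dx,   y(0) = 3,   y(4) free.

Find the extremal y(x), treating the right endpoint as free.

The Lagrangian L = (1/2) (y')^2 − 13 y gives
    ∂L/∂y = −13,   ∂L/∂y' = y'.
Euler-Lagrange: d/dx(y') − (−13) = 0, i.e. y'' + 13 = 0, so
    y(x) = −(13/2) x^2 + C1 x + C2.
Fixed left endpoint y(0) = 3 ⇒ C2 = 3.
The right endpoint x = 4 is free, so the natural (transversality) condition is ∂L/∂y' |_{x=4} = 0, i.e. y'(4) = 0.
Compute y'(x) = −13 x + C1, so y'(4) = −52 + C1 = 0 ⇒ C1 = 52.
Therefore the extremal is
    y(x) = −(13/2) x^2 + 52 x + 3.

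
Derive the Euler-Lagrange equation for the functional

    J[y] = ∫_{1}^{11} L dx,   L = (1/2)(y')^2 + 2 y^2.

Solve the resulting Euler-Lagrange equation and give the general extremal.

The Lagrangian is L = (1/2)(y')^2 + 2 y^2.
∂L/∂y = 4y.
∂L/∂y' = y'.
The Euler-Lagrange equation d/dx(∂L/∂y') − ∂L/∂y = 0 becomes:
    y'' - 4 y = 0
General solution: y(x) = A e^(2x) + B e^(-2x), where A and B are arbitrary constants fixed by the endpoint conditions.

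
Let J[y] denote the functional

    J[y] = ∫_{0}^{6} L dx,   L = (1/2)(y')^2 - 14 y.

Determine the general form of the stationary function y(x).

The Lagrangian is L = (1/2)(y')^2 - 14 y.
∂L/∂y = -14.
∂L/∂y' = y'.
The Euler-Lagrange equation d/dx(∂L/∂y') − ∂L/∂y = 0 becomes:
    y'' + 14 = 0
General solution: y(x) = -7 x^2 + A x + B, where A and B are arbitrary constants fixed by the endpoint conditions.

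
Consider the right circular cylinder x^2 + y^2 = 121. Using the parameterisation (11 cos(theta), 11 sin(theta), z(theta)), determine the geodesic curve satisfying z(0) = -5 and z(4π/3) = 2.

Parameterise the cylinder of radius R = 11 as
    r(θ) = (11 cos θ, 11 sin θ, z(θ)).
The arc-length element is
    ds = sqrt(121 + (dz/dθ)^2) dθ,
so the Lagrangian is L = sqrt(121 + z'^2).
L depends on z' only, not on z or θ, so ∂L/∂z = 0 and
    ∂L/∂z' = z' / sqrt(121 + z'^2).
The Euler-Lagrange equation gives
    d/dθ( z' / sqrt(121 + z'^2) ) = 0,
so z' is constant. Integrating once:
    z(θ) = a θ + b,
a helix on the cylinder (a straight line when the cylinder is unrolled). The constants a, b are determined by the endpoint conditions.
With endpoint conditions z(0) = -5 and z(4π/3) = 2: from z(0) = b we get b = -5, and a·4π/3 + -5 = 2 gives a = 21/(4π), so
    z(θ) = (21/(4π)) θ − 5.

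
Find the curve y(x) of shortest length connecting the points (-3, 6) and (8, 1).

Arc-length functional: J[y] = ∫ sqrt(1 + (y')^2) dx.
Lagrangian L = sqrt(1 + (y')^2) has no explicit y dependence, so ∂L/∂y = 0 and the Euler-Lagrange equation gives
    d/dx( y' / sqrt(1 + (y')^2) ) = 0  ⇒  y' / sqrt(1 + (y')^2) = const.
Hence y' is constant, so y(x) is affine.
Fitting the endpoints (-3, 6) and (8, 1):
    slope m = (1 − 6) / (8 − (-3)) = -5/11,
    intercept c = 6 − m·(-3) = 51/11.
Extremal: y(x) = (-5/11) x + 51/11.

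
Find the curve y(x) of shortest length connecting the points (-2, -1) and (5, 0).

Arc-length functional: J[y] = ∫ sqrt(1 + (y')^2) dx.
Lagrangian L = sqrt(1 + (y')^2) has no explicit y dependence, so ∂L/∂y = 0 and the Euler-Lagrange equation gives
    d/dx( y' / sqrt(1 + (y')^2) ) = 0  ⇒  y' / sqrt(1 + (y')^2) = const.
Hence y' is constant, so y(x) is affine.
Fitting the endpoints (-2, -1) and (5, 0):
    slope m = (0 − (-1)) / (5 − (-2)) = 1/7,
    intercept c = (-1) − m·(-2) = -5/7.
Extremal: y(x) = (1/7) x - 5/7.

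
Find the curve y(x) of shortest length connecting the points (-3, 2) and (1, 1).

Arc-length functional: J[y] = ∫ sqrt(1 + (y')^2) dx.
Lagrangian L = sqrt(1 + (y')^2) has no explicit y dependence, so ∂L/∂y = 0 and the Euler-Lagrange equation gives
    d/dx( y' / sqrt(1 + (y')^2) ) = 0  ⇒  y' / sqrt(1 + (y')^2) = const.
Hence y' is constant, so y(x) is affine.
Fitting the endpoints (-3, 2) and (1, 1):
    slope m = (1 − 2) / (1 − (-3)) = -1/4,
    intercept c = 2 − m·(-3) = 5/4.
Extremal: y(x) = (-1/4) x + 5/4.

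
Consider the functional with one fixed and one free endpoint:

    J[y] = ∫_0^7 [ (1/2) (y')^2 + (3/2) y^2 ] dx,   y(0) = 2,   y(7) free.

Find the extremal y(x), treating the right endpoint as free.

The Lagrangian L = (1/2) (y')^2 + (3/2) y^2 gives
    ∂L/∂y = 3 y,   ∂L/∂y' = y'.
Euler-Lagrange: y'' − 3 y = 0.
With k = sqrt(3), the general solution is
    y(x) = A cosh(sqrt(3) x) + B sinh(sqrt(3) x).
Fixed left endpoint y(0) = 2 ⇒ A = 2.
The right endpoint x = 7 is free, so the natural (transversality) condition is ∂L/∂y' |_{x=7} = 0, i.e. y'(7) = 0.
Compute y'(x) = A k sinh(k x) + B k cosh(k x), so
    y'(7) = A k sinh(k·7) + B k cosh(k·7) = 0
    ⇒ B = −A tanh(k·7) = − 2 tanh(sqrt(3)·7).
Therefore the extremal is
    y(x) = 2 cosh(sqrt(3) x) − 2 tanh(sqrt(3)·7) sinh(sqrt(3) x).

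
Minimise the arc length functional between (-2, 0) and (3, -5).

Arc-length functional: J[y] = ∫ sqrt(1 + (y')^2) dx.
Lagrangian L = sqrt(1 + (y')^2) has no explicit y dependence, so ∂L/∂y = 0 and the Euler-Lagrange equation gives
    d/dx( y' / sqrt(1 + (y')^2) ) = 0  ⇒  y' / sqrt(1 + (y')^2) = const.
Hence y' is constant, so y(x) is affine.
Fitting the endpoints (-2, 0) and (3, -5):
    slope m = ((-5) − 0) / (3 − (-2)) = -1,
    intercept c = 0 − m·(-2) = -2.
Extremal: y(x) = -x - 2.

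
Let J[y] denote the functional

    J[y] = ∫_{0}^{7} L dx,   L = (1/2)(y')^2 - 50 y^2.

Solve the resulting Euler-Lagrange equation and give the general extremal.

The Lagrangian is L = (1/2)(y')^2 - 50 y^2.
∂L/∂y = -100y.
∂L/∂y' = y'.
The Euler-Lagrange equation d/dx(∂L/∂y') − ∂L/∂y = 0 becomes:
    y'' + 100 y = 0
General solution: y(x) = A sin(10x) + B cos(10x), where A and B are arbitrary constants fixed by the endpoint conditions.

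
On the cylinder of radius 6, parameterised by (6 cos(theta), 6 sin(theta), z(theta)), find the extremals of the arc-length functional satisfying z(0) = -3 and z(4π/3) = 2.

Parameterise the cylinder of radius R = 6 as
    r(θ) = (6 cos θ, 6 sin θ, z(θ)).
The arc-length element is
    ds = sqrt(36 + (dz/dθ)^2) dθ,
so the Lagrangian is L = sqrt(36 + z'^2).
L depends on z' only, not on z or θ, so ∂L/∂z = 0 and
    ∂L/∂z' = z' / sqrt(36 + z'^2).
The Euler-Lagrange equation gives
    d/dθ( z' / sqrt(36 + z'^2) ) = 0,
so z' is constant. Integrating once:
    z(θ) = a θ + b,
a helix on the cylinder (a straight line when the cylinder is unrolled). The constants a, b are determined by the endpoint conditions.
With endpoint conditions z(0) = -3 and z(4π/3) = 2: from z(0) = b we get b = -3, and a·4π/3 + -3 = 2 gives a = 15/(4π), so
    z(θ) = (15/(4π)) θ − 3.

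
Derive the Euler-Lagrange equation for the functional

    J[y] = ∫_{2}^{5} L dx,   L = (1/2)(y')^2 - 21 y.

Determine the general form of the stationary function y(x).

The Lagrangian is L = (1/2)(y')^2 - 21 y.
∂L/∂y = -21.
∂L/∂y' = y'.
The Euler-Lagrange equation d/dx(∂L/∂y') − ∂L/∂y = 0 becomes:
    y'' + 21 = 0
General solution: y(x) = -(21/2) x^2 + A x + B, where A and B are arbitrary constants fixed by the endpoint conditions.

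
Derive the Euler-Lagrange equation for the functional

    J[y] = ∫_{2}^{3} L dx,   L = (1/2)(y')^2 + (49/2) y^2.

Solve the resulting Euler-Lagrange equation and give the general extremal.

The Lagrangian is L = (1/2)(y')^2 + (49/2) y^2.
∂L/∂y = 49y.
∂L/∂y' = y'.
The Euler-Lagrange equation d/dx(∂L/∂y') − ∂L/∂y = 0 becomes:
    y'' - 49 y = 0
General solution: y(x) = A e^(7x) + B e^(-7x), where A and B are arbitrary constants fixed by the endpoint conditions.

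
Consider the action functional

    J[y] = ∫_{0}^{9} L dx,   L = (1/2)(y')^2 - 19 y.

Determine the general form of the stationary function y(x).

The Lagrangian is L = (1/2)(y')^2 - 19 y.
∂L/∂y = -19.
∂L/∂y' = y'.
The Euler-Lagrange equation d/dx(∂L/∂y') − ∂L/∂y = 0 becomes:
    y'' + 19 = 0
General solution: y(x) = -(19/2) x^2 + A x + B, where A and B are arbitrary constants fixed by the endpoint conditions.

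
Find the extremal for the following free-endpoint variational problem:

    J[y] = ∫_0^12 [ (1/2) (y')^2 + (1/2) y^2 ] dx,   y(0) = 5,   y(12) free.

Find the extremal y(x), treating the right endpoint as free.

The Lagrangian L = (1/2) (y')^2 + (1/2) y^2 gives
    ∂L/∂y = 1 y,   ∂L/∂y' = y'.
Euler-Lagrange: y'' − y = 0.
With k = 1, the general solution is
    y(x) = A cosh(x) + B sinh(x).
Fixed left endpoint y(0) = 5 ⇒ A = 5.
The right endpoint x = 12 is free, so the natural (transversality) condition is ∂L/∂y' |_{x=12} = 0, i.e. y'(12) = 0.
Compute y'(x) = A k sinh(k x) + B k cosh(k x), so
    y'(12) = A k sinh(k·12) + B k cosh(k·12) = 0
    ⇒ B = −A tanh(k·12) = − 5 tanh(1·12).
Therefore the extremal is
    y(x) = 5 cosh(1 x) − 5 tanh(1·12) sinh(1 x).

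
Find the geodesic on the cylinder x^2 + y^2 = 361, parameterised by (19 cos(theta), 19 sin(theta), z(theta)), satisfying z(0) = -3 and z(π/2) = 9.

Parameterise the cylinder of radius R = 19 as
    r(θ) = (19 cos θ, 19 sin θ, z(θ)).
The arc-length element is
    ds = sqrt(361 + (dz/dθ)^2) dθ,
so the Lagrangian is L = sqrt(361 + z'^2).
L depends on z' only, not on z or θ, so ∂L/∂z = 0 and
    ∂L/∂z' = z' / sqrt(361 + z'^2).
The Euler-Lagrange equation gives
    d/dθ( z' / sqrt(361 + z'^2) ) = 0,
so z' is constant. Integrating once:
    z(θ) = a θ + b,
a helix on the cylinder (a straight line when the cylinder is unrolled). The constants a, b are determined by the endpoint conditions.
With endpoint conditions z(0) = -3 and z(π/2) = 9: from z(0) = b we get b = -3, and a·π/2 + -3 = 9 gives a = 24/π, so
    z(θ) = (24/π) θ − 3.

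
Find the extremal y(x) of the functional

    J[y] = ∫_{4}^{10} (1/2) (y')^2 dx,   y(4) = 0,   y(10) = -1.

The Lagrangian is L = (1/2) (y')^2.
Compute ∂L/∂y = 0, ∂L/∂y' = y'.
The Euler-Lagrange equation d/dx(∂L/∂y') − ∂L/∂y = 0 reduces to
    y'' = 0.
Its general solution is
    y(x) = A x + B,
with A, B fixed by the endpoint conditions.
Applying the endpoint conditions y(4) = 0 and y(10) = -1: solve A·4 + B = 0 and A·10 + B = -1. Subtracting gives A(10 − 4) = -1 − 0, so A = -1/6, and B = 0 − A·4 = 2/3. Therefore
    y(x) = (-1/6) x + 2/3.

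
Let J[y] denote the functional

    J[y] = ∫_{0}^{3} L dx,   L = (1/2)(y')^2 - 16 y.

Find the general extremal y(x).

The Lagrangian is L = (1/2)(y')^2 - 16 y.
∂L/∂y = -16.
∂L/∂y' = y'.
The Euler-Lagrange equation d/dx(∂L/∂y') − ∂L/∂y = 0 becomes:
    y'' + 16 = 0
General solution: y(x) = -8 x^2 + A x + B, where A and B are arbitrary constants fixed by the endpoint conditions.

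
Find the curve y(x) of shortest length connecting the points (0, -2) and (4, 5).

Arc-length functional: J[y] = ∫ sqrt(1 + (y')^2) dx.
Lagrangian L = sqrt(1 + (y')^2) has no explicit y dependence, so ∂L/∂y = 0 and the Euler-Lagrange equation gives
    d/dx( y' / sqrt(1 + (y')^2) ) = 0  ⇒  y' / sqrt(1 + (y')^2) = const.
Hence y' is constant, so y(x) is affine.
Fitting the endpoints (0, -2) and (4, 5):
    slope m = (5 − (-2)) / (4 − 0) = 7/4,
    intercept c = (-2) − m·0 = -2.
Extremal: y(x) = (7/4) x - 2.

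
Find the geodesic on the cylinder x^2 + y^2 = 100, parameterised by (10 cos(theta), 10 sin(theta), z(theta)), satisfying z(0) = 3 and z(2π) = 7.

Parameterise the cylinder of radius R = 10 as
    r(θ) = (10 cos θ, 10 sin θ, z(θ)).
The arc-length element is
    ds = sqrt(100 + (dz/dθ)^2) dθ,
so the Lagrangian is L = sqrt(100 + z'^2).
L depends on z' only, not on z or θ, so ∂L/∂z = 0 and
    ∂L/∂z' = z' / sqrt(100 + z'^2).
The Euler-Lagrange equation gives
    d/dθ( z' / sqrt(100 + z'^2) ) = 0,
so z' is constant. Integrating once:
    z(θ) = a θ + b,
a helix on the cylinder (a straight line when the cylinder is unrolled). The constants a, b are determined by the endpoint conditions.
With endpoint conditions z(0) = 3 and z(2π) = 7: from z(0) = b we get b = 3, and a·2π + 3 = 7 gives a = 2/π, so
    z(θ) = (2/π) θ + 3.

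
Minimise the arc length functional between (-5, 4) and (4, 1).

Arc-length functional: J[y] = ∫ sqrt(1 + (y')^2) dx.
Lagrangian L = sqrt(1 + (y')^2) has no explicit y dependence, so ∂L/∂y = 0 and the Euler-Lagrange equation gives
    d/dx( y' / sqrt(1 + (y')^2) ) = 0  ⇒  y' / sqrt(1 + (y')^2) = const.
Hence y' is constant, so y(x) is affine.
Fitting the endpoints (-5, 4) and (4, 1):
    slope m = (1 − 4) / (4 − (-5)) = -1/3,
    intercept c = 4 − m·(-5) = 7/3.
Extremal: y(x) = (-1/3) x + 7/3.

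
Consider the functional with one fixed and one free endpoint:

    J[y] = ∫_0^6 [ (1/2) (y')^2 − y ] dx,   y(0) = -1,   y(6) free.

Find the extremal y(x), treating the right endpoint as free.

The Lagrangian L = (1/2) (y')^2 − y gives
    ∂L/∂y = −1,   ∂L/∂y' = y'.
Euler-Lagrange: d/dx(y') − (−1) = 0, i.e. y'' + 1 = 0, so
    y(x) = −(1/2) x^2 + C1 x + C2.
Fixed left endpoint y(0) = -1 ⇒ C2 = -1.
The right endpoint x = 6 is free, so the natural (transversality) condition is ∂L/∂y' |_{x=6} = 0, i.e. y'(6) = 0.
Compute y'(x) = −1 x + C1, so y'(6) = −6 + C1 = 0 ⇒ C1 = 6.
Therefore the extremal is
    y(x) = −x^2/2 + 6 x − 1.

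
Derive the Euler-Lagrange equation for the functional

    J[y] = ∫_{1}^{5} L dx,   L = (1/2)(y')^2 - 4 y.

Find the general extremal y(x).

The Lagrangian is L = (1/2)(y')^2 - 4 y.
∂L/∂y = -4.
∂L/∂y' = y'.
The Euler-Lagrange equation d/dx(∂L/∂y') − ∂L/∂y = 0 becomes:
    y'' + 4 = 0
General solution: y(x) = -2 x^2 + A x + B, where A and B are arbitrary constants fixed by the endpoint conditions.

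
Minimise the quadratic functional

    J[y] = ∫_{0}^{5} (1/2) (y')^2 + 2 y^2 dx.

The Lagrangian is L = (1/2) (y')^2 + 2 y^2.
Compute ∂L/∂y = 4y, ∂L/∂y' = y'.
The Euler-Lagrange equation d/dx(∂L/∂y') − ∂L/∂y = 0 reduces to
    y'' − 4 y = 0.
Its general solution is
    y(x) = A e^(2x) + B e^(−2x),
with A, B fixed by the endpoint conditions.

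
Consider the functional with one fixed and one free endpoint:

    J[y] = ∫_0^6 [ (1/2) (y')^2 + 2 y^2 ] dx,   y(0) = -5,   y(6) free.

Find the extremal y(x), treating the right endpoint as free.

The Lagrangian L = (1/2) (y')^2 + 2 y^2 gives
    ∂L/∂y = 4 y,   ∂L/∂y' = y'.
Euler-Lagrange: y'' − 4 y = 0.
With k = 2, the general solution is
    y(x) = A cosh(2 x) + B sinh(2 x).
Fixed left endpoint y(0) = -5 ⇒ A = -5.
The right endpoint x = 6 is free, so the natural (transversality) condition is ∂L/∂y' |_{x=6} = 0, i.e. y'(6) = 0.
Compute y'(x) = A k sinh(k x) + B k cosh(k x), so
    y'(6) = A k sinh(k·6) + B k cosh(k·6) = 0
    ⇒ B = −A tanh(k·6) = 5 tanh(2·6).
Therefore the extremal is
    y(x) = −5 cosh(2 x) + 5 tanh(2·6) sinh(2 x).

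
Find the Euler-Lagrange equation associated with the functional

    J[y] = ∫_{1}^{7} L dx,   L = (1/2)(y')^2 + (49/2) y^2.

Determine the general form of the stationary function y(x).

The Lagrangian is L = (1/2)(y')^2 + (49/2) y^2.
∂L/∂y = 49y.
∂L/∂y' = y'.
The Euler-Lagrange equation d/dx(∂L/∂y') − ∂L/∂y = 0 becomes:
    y'' - 49 y = 0
General solution: y(x) = A e^(7x) + B e^(-7x), where A and B are arbitrary constants fixed by the endpoint conditions.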